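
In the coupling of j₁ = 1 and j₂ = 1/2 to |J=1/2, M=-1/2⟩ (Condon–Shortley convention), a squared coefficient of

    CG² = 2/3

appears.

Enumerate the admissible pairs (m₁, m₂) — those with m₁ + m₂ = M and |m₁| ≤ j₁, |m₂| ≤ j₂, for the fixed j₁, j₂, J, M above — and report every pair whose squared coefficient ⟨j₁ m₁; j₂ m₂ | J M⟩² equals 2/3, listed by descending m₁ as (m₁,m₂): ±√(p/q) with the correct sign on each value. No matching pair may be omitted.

(-1,1/2): −√(2/3)

Admissible pairs with m₁+m₂ = M = -1/2: (-1,1/2), (0,-1/2)
  (m₁,m₂)=(0,-1/2): CG² = 1/3, CG = +√(1/3)
  (m₁,m₂)=(-1,1/2): CG² = 2/3, CG = −√(2/3)   ← matches the target
Pairs with CG² = 2/3: (-1,1/2): −√(2/3)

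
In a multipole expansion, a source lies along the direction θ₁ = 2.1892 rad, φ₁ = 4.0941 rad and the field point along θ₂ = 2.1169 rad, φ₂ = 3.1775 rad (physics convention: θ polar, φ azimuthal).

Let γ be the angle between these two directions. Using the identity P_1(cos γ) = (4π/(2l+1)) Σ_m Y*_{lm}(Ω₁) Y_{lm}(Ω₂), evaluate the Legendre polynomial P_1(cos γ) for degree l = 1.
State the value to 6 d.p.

Term-by-term m-sum for l=1 (normalisation 4π/3 = 4.188790):
  term(m=-1) = 0.05058 + 0.06595j   from Y*(Ω₁)=-0.16318 - 0.22939j, Y(Ω₂)=-0.29505 + 0.01060j
  term(m=+0) = 0.07188 + 0.00000j   from Y*(Ω₁)=-0.28326 + 0.00000j, Y(Ω₂)=-0.25376 + 0.00000j
  term(m=+1) = 0.05058 - 0.06595j   from Y*(Ω₁)=0.16318 - 0.22939j, Y(Ω₂)=0.29505 + 0.01060j
Accumulated sum 0.17303 + 0.00000j; after 4π/(2l+1) scaling, 0.72480 + 0.00000j ⇒ P_1 = 0.724803

0.724803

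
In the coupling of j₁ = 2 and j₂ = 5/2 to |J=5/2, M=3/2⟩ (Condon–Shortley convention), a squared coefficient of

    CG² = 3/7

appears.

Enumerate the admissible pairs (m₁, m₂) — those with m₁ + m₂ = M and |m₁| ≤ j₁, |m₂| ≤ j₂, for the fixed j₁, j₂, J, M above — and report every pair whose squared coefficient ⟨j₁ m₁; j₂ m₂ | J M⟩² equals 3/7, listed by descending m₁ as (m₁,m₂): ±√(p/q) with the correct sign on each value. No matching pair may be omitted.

(-1,5/2): +√(3/7)

Admissible pairs with m₁+m₂ = M = 3/2: (-1,5/2), (0,3/2), (1,1/2), (2,-1/2)
  (m₁,m₂)=(2,-1/2): CG² = 27/70, CG = +√(27/70)
  (m₁,m₂)=(1,1/2): CG² = 6/35, CG = −√(6/35)
  (m₁,m₂)=(0,3/2): CG² = 1/70, CG = −√(1/70)
  (m₁,m₂)=(-1,5/2): CG² = 3/7, CG = +√(3/7)   ← matches the target
Pairs with CG² = 3/7: (-1,5/2): +√(3/7)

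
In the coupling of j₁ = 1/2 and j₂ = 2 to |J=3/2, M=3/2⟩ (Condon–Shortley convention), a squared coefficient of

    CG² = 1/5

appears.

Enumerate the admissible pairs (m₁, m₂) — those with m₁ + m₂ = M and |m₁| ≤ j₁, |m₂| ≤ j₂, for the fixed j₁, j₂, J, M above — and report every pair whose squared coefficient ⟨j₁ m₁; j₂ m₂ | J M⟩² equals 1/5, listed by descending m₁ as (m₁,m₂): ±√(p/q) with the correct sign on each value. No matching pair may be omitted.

Admissible pairs with m₁+m₂ = M = 3/2: (-1/2,2), (1/2,1)
  (m₁,m₂)=(1/2,1): CG² = 1/5, CG = +√(1/5)   ← matches the target
  (m₁,m₂)=(-1/2,2): CG² = 4/5, CG = −√(4/5)
Pairs with CG² = 1/5: (1/2,1): +√(1/5)

(1/2,1): +√(1/5)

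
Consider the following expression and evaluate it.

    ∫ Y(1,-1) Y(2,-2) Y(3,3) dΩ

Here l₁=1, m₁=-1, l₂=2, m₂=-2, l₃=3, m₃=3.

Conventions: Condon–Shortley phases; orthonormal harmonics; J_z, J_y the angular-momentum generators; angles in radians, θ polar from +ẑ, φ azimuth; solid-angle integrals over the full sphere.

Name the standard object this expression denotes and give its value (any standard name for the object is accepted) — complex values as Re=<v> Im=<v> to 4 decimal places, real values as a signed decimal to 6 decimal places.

Gaunt coefficient, -0.319865

This is a Gaunt coefficient — the integral of a triple product of spherical harmonics over the sphere.
Checks pass: Σm=0; 6 even; l₃=3∈[1,3].
(2·1+1)(2·2+1)(2·3+1) = 105
Δ: 0! 2! 4! / 7! → 1/105
sum: t=0:+1/4 = 1/4
3j²(1 2 3; 0 0 0) = Δ·Π!·Σ² = 3/35  (sign -1)
sum: t=0:+1/48 = 1/48
3j²(1 2 3; -1 -2 3) = Δ·Π!·Σ² = 1/7  (sign +1)
combine: 4πI² = 105·3/35·1/7 = 9/7
take √, sign -1: I = -0.31986543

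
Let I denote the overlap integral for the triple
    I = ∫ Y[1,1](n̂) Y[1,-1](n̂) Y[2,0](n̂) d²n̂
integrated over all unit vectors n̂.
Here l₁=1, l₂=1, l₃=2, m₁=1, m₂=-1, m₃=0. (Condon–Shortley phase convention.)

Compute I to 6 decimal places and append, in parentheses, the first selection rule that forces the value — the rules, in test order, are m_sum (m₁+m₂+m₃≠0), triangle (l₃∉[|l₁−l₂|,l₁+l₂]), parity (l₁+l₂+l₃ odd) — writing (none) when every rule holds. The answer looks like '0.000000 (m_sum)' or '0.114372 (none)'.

Checks pass: Σm=0; 4 even; l₃=2∈[0,2].
(2·1+1)(2·1+1)(2·2+1) = 45
Δ: 0! 2! 2! / 5! → 1/30
sum: t=0:+1/1 = 1/1
3j²(1 1 2; 0 0 0) = Δ·Π!·Σ² = 2/15  (sign +1)
sum: t=0:+1/4 = 1/4
3j²(1 1 2; 1 -1 0) = Δ·Π!·Σ² = 1/30  (sign +1)
combine: 4πI² = 45·2/15·1/30 = 1/5
take √, sign +1: I = 0.12615663
No selection rule forces the value: the integral is nonzero (none).

0.126157 (none)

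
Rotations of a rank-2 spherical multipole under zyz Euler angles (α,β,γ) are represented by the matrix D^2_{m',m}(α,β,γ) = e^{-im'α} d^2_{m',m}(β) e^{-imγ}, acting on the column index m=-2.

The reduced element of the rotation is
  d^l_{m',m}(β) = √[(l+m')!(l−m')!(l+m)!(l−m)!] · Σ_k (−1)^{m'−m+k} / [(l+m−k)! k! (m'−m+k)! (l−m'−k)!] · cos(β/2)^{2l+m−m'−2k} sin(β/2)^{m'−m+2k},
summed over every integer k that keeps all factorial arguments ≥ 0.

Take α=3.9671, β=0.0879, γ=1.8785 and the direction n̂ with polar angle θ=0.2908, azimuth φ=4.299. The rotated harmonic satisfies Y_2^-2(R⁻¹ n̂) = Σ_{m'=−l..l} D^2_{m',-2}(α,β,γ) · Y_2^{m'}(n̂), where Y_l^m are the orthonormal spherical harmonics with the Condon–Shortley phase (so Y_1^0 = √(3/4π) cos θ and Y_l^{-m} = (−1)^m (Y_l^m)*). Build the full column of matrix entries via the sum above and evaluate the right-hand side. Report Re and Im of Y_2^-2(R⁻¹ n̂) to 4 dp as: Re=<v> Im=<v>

Re=-0.0159 Im=0.0052

Need the full column D^2_{m',-2} for m'=−2..2 at α=3.9671, β=0.0879, γ=1.8785.
cos(β/2)=0.999034, sin(β/2)=0.043936
d^2_{-2,-2}: single k=0 term ⇒ +0.996143;  D = +0.638394-0.764692i
d^2_{-1,-2}: single k=0 term ⇒ -0.087617;  D = -0.011348-0.086879i
d^2_{0,-2}: single k=0 term ⇒ +0.004719;  D = -0.003853-0.002724i
d^2_{1,-2}: single k=0 term ⇒ -0.000169;  D = -0.000166+0.000035i
d^2_{2,-2}: single k=0 term ⇒ +0.000004;  D = -0.000002+0.000003i
Y_2^{m'}(θ=0.2908,φ=4.299) and Σ D·Y over m':
  (+0.6384-0.7647i)·(-0.0215-0.0234i)  (-0.0113-0.0869i)·(-0.0852+0.1943i)  (-0.0039-0.0027i)·(+0.5530+0.0000i)  (-0.0002+0.0000i)·(+0.0852+0.1943i)  (-0.0000+0.0000i)·(-0.0215+0.0234i)
Y_2^-2(R⁻¹ n̂) = -0.015897+0.005195i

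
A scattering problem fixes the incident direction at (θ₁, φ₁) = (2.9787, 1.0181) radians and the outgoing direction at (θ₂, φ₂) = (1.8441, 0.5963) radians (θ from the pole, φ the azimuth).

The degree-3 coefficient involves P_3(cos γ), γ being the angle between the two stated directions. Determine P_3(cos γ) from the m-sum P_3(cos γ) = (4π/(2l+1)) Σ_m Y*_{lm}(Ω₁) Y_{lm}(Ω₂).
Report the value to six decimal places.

Expand P_3 via completeness: Σ_{m} conj(Y_{3,m}) at Ω₁ times Y_{3,m} at Ω₂ —
  m=-3: Y*=(-0.001773, 0.000155)  Y=(-0.080595, -0.363646)  product (0.000199, 0.000632)
  m=-2: Y*=(0.011903, -0.023702)  Y=(-0.094435, 0.237678)  product (0.004509, 0.005067)
  m=-1: Y*=(0.106442, 0.172565)  Y=(-0.163689, 0.111099)  product (-0.036595, -0.016421)
  m=+0: Y*=(-0.688049, -0.000000)  Y=(0.265485, 0.000000)  product (-0.182667, -0.000000)
  m=+1: Y*=(-0.106442, 0.172565)  Y=(0.163689, 0.111099)  product (-0.036595, 0.016421)
  m=+2: Y*=(0.011903, 0.023702)  Y=(-0.094435, -0.237678)  product (0.004509, -0.005067)
  m=+3: Y*=(0.001773, 0.000155)  Y=(0.080595, -0.363646)  product (0.000199, -0.000632)
Accumulated sum (-0.246440, 0.000000); after 4π/(2l+1) scaling, (-0.442408, 0.000000) ⇒ P_3 = -0.442408

-0.442408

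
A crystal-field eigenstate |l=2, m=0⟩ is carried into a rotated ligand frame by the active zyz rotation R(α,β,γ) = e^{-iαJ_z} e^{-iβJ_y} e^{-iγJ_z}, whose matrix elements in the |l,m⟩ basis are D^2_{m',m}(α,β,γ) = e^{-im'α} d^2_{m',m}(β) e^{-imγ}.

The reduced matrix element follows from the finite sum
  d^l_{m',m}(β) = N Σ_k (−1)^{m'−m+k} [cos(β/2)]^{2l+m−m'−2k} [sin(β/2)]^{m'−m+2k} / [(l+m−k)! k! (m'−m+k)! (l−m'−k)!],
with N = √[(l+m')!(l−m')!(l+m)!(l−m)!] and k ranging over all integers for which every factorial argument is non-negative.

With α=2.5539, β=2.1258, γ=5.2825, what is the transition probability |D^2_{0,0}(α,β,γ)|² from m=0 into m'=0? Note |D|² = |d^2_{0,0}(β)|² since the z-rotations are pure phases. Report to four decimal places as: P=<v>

P=0.0070

First d^2_{0,0}(β=2.1258), then the phase factors e^{-i(0)α} and e^{-i(0)γ}:
c=cos(2.125800/2)=0.486340, s=sin(2.125800/2)=0.873770; N=√[2·2·2·2]=4.000000
The bounds max(0,m−m')=0 and min(l+m,l−m')=2 give 3 terms
  k=0: (−1)^0·4.0000/(4)·0.4863^4·0.8738^0 = +0.055945
  k=1: (−1)^1·4.0000/(1)·0.4863^2·0.8738^2 = -0.722327
  k=2: (−1)^2·4.0000/(4)·0.4863^0·0.8738^4 = +0.582891
d^2_{0,0}(2.1258) = +0.055945 -0.722327 +0.582891 = -0.083491
|D^2_{0,0}|² = |d^2_{0,0}(β)|² = (-0.083491)² = 0.006971 (the z-rotation phases have unit modulus)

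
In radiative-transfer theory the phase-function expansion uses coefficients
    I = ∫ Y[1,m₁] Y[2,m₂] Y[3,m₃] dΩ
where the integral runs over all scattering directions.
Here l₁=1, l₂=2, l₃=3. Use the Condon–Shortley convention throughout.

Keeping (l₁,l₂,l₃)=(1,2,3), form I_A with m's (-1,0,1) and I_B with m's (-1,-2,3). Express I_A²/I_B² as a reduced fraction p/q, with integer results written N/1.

2/5

l's match ⇒ only the (l;m) 3-j factors differ between A and B.
A: triangle coeff Δ(1,2,3) = 1/105; Σ_t [0,0]: t=0:+1/8 = 1/8; (3j)²=2/35 [(1 2 3; -1 0 1)], sign=+1
B: triangle coeff Δ(1,2,3) = 1/105; Σ_t [0,0]: t=0:+1/48 = 1/48; (3j)²=1/7 [(1 2 3; -1 -2 3)], sign=+1
I_A²/I_B² = (2/35)/(1/7) = 2/5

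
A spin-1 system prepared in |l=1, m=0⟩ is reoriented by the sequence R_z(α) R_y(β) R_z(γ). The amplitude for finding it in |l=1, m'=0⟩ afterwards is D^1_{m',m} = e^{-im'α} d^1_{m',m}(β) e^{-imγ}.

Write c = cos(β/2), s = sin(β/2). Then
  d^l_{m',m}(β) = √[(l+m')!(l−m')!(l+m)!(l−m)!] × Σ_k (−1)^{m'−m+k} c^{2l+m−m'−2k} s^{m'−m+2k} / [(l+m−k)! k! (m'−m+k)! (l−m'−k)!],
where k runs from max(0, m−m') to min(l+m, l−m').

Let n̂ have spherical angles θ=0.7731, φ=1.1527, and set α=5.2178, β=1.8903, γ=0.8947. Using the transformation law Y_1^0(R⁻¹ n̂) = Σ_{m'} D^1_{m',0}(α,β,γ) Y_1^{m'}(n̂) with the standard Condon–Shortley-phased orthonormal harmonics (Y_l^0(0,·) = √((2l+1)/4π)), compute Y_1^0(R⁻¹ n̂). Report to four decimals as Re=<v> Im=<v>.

Need the full column D^1_{m',0} for m'=−1..1 at α=5.2178, β=1.8903, γ=0.8947.
cos(β/2)=0.585621, sin(β/2)=0.810585
d^1_{-1,0}: single k=1 term ⇒ +0.671321;  D = +0.325032-0.587390i
d^1_{0,0}: k∈[0..1] ⇒ +0.342952 -0.657048 = -0.314095;  D = -0.314095+0.000000i
d^1_{1,0}: single k=0 term ⇒ -0.671321;  D = -0.325032-0.587390i
Y_1^{m'}(θ=0.7731,φ=1.1527) and Σ D·Y over m':
  (+0.3250-0.5874i)·(+0.0980-0.2205i)  (-0.3141+0.0000i)·(+0.3497+0.0000i)  (-0.3250-0.5874i)·(-0.0980-0.2205i)
Y_1^0(R⁻¹ n̂) = -0.305195+0.000000i

Re=-0.3052 Im=0.0000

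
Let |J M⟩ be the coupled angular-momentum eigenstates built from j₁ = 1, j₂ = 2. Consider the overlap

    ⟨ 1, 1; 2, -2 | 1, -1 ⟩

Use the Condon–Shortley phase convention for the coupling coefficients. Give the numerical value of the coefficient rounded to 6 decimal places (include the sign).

√[3·2!0!2!/5! · 2!0!0!4!0!2!] = √(48/5)
  +(−1)^0/∏(0,2,0,0,0,2)! = 1/4  (running 1/4)
⟨..|..⟩ = √(48/5)·(1/4) = +0.774597

+√(3/5) ≈ +0.774597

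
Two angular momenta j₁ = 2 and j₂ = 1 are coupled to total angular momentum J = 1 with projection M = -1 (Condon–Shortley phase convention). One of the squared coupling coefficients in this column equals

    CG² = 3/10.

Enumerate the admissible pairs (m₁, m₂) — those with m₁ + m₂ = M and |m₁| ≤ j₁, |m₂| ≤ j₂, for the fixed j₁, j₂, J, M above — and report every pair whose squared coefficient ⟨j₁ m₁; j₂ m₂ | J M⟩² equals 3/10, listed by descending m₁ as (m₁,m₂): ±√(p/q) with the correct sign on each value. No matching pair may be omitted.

(-1,0): −√(3/10)

Admissible pairs with m₁+m₂ = M = -1: (-2,1), (-1,0), (0,-1)
  (m₁,m₂)=(0,-1): CG² = 1/10, CG = +√(1/10)
  (m₁,m₂)=(-1,0): CG² = 3/10, CG = −√(3/10)   ← matches the target
  (m₁,m₂)=(-2,1): CG² = 3/5, CG = +√(3/5)
Pairs with CG² = 3/10: (-1,0): −√(3/10)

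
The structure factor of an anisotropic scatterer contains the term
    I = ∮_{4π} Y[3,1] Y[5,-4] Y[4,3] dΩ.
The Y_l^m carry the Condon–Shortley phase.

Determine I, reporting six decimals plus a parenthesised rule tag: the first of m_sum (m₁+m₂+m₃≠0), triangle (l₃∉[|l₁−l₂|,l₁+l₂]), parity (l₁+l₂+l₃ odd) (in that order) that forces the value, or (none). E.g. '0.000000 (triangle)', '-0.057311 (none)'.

Checks pass: Σm=0; 12 even; l₃=4∈[2,8].
(2·3+1)(2·5+1)(2·4+1) = 693
Δ: 4! 2! 6! / 13! → 1/180180
sum: t=1:−1/576 t=2:+1/144 t=3:−1/576 = 1/288
3j²(3 5 4; 0 0 0) = Δ·Π!·Σ² = 20/1001  (sign +1)
sum: t=0:+1/5760 t=1:−1/4320 = -1/17280
3j²(3 5 4; 1 -4 3) = Δ·Π!·Σ² = 7/4290  (sign +1)
combine: 4πI² = 693·20/1001·7/4290 = 42/1859
take √, sign +1: I = 0.04240138
No selection rule forces the value: the integral is nonzero (none).

0.042401 (none)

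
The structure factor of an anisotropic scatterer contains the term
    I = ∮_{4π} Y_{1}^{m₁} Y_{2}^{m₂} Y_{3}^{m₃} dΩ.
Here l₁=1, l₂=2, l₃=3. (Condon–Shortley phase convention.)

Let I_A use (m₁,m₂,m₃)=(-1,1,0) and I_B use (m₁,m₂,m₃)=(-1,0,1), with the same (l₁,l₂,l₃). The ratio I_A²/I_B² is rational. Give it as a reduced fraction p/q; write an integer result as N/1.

1/2

l's match ⇒ only the (l;m) 3-j factors differ between A and B.
A: triangle coeff Δ(1,2,3) = 1/105; Σ_t [0,0]: t=0:+1/12 = 1/12; (3j)²=1/35 [(1 2 3; -1 1 0)], sign=-1
B: triangle coeff Δ(1,2,3) = 1/105; Σ_t [0,0]: t=0:+1/8 = 1/8; (3j)²=2/35 [(1 2 3; -1 0 1)], sign=+1
I_A²/I_B² = (1/35)/(2/35) = 1/2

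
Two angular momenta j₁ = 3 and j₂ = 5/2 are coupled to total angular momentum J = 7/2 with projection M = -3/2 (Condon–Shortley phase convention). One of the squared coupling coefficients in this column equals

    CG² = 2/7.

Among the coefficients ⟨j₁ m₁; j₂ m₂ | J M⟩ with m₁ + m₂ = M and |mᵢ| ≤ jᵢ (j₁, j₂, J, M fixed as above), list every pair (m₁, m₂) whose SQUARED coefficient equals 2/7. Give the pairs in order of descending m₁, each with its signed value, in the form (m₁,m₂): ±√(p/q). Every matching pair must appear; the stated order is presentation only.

Admissible pairs with m₁+m₂ = M = -3/2: (-3,3/2), (-2,1/2), (-1,-1/2), (0,-3/2), (1,-5/2)
  (m₁,m₂)=(1,-5/2): CG² = 8/21, CG = +√(8/21)
  (m₁,m₂)=(0,-3/2): CG² = 0/1, CG = 0
  (m₁,m₂)=(-1,-1/2): CG² = 5/21, CG = −√(5/21)
  (m₁,m₂)=(-2,1/2): CG² = 2/21, CG = +√(2/21)
  (m₁,m₂)=(-3,3/2): CG² = 2/7, CG = +√(2/7)   ← matches the target
Pairs with CG² = 2/7: (-3,3/2): +√(2/7)

(-3,3/2): +√(2/7)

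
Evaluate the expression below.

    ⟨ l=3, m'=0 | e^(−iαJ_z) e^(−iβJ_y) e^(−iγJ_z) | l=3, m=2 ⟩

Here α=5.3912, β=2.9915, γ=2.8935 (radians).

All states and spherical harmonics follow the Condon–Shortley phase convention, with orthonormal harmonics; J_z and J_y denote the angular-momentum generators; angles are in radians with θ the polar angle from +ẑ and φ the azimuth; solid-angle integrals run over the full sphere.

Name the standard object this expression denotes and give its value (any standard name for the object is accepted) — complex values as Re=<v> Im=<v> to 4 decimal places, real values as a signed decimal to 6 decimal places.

This is a Wigner D-matrix element — the rotation-matrix element ⟨l m'| R(α,β,γ) |l m⟩ in the angular-momentum basis.
D^3_{0,2}(5.3912,2.9915,2.8935) = e^{-i·0·5.3912}·d^3_{0,2}(2.9915)·e^{-i·2·2.8935}. Compute d first:
Half-angle: c=0.074976, s=0.997185. N=√(6·6·120·1)=65.726707
Admissible k: 2..3 (factorial args all ≥0)
  k=2: (−1)^0·65.7267/(12)·0.0750^4·0.9972^2 = +0.000172
  k=3: (−1)^1·65.7267/(12)·0.0750^2·0.9972^4 = -0.030444
d^3_{0,2}(2.9915) = +0.000172 -0.030444 = -0.030272
Attach z-rotation phases: D = e^{-i(0)(5.3912)}·(-0.030272)·e^{-i(2)(2.8935)} = -0.026622-0.014412i

Wigner D-matrix element, Re=-0.0266 Im=-0.0144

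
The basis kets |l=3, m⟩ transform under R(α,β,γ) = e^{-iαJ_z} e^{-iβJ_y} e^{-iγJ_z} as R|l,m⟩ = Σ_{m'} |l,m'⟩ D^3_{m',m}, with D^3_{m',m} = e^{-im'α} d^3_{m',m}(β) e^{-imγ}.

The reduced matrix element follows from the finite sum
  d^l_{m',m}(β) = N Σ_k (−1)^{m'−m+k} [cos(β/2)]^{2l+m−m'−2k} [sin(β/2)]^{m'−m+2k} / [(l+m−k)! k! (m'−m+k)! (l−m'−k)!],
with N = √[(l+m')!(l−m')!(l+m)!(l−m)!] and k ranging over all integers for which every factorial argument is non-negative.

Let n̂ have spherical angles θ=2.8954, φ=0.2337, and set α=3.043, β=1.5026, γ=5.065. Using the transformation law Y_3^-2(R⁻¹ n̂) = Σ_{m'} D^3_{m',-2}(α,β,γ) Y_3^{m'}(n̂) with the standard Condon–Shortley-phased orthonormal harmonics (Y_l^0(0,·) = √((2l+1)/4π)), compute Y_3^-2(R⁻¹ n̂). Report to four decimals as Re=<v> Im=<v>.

Re=0.1775 Im=0.2113

Need the full column D^3_{m',-2} for m'=−3..3 at α=3.0430, β=1.5026, γ=5.0650.
cos(β/2)=0.730802, sin(β/2)=0.682589
d^3_{-3,-2}: single k=1 term ⇒ +0.348525;  D = +0.319717+0.138748i
d^3_{-2,-2}: k∈[0..1] ⇒ +0.152335 -0.664490 = -0.512155;  D = +0.447470+0.249144i
d^3_{-1,-2}: k∈[0..1] ⇒ -0.449944 +0.785069 = +0.335125;  D = +0.275330+0.191055i
d^3_{0,-2}: k∈[0..1] ⇒ +0.727912 -0.635036 = +0.092876;  D = -0.070722-0.060203i
d^3_{1,-2}: k∈[0..1] ⇒ -0.785069 +0.342450 = -0.442619;  D = -0.307162-0.318690i
d^3_{2,-2}: k∈[0..1] ⇒ +0.579706 -0.101148 = +0.478558;  D = -0.296573-0.375582i
d^3_{3,-2}: single k=0 term ⇒ -0.265261;  D = -0.143098-0.223352i
Y_3^{m'}(θ=2.8954,φ=0.2337) and Σ D·Y over m':
  (+0.3197+0.1387i)·(+0.0046-0.0039i)  (+0.4475+0.2491i)·(-0.0526+0.0265i)  (+0.2753+0.1911i)·(+0.2837-0.0675i)  (-0.0707-0.0602i)·(-0.6164+0.0000i)  (-0.3072-0.3187i)·(-0.2837-0.0675i)  (-0.2966-0.3756i)·(-0.0526-0.0265i)  (-0.1431-0.2234i)·(-0.0046-0.0039i)
Y_3^-2(R⁻¹ n̂) = +0.177547+0.211253i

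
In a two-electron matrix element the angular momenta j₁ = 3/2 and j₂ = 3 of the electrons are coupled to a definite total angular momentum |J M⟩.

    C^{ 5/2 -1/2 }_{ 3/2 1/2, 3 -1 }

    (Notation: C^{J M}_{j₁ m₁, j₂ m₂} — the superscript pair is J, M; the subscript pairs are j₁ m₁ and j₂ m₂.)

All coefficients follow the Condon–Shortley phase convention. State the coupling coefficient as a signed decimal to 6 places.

−√(1/70) ≈ -0.119523

triangle: 2!·1!·4!/8! = 48/40320
(j±m)!: 2!·1!·2!·4!·2!·3! = 1152
prefactor² = (2J+1)·Δ·N² = 288/35
  k=0: +1/(0!·2!·1!·2!·0!·2!) = 1/8
  k=1: −1/(1!·1!·0!·1!·1!·3!) = -1/6
Σ = -1/24  ⇒  CG² = 288/35·(-1/24)² = 1/70
CG = −√(1/70) = -0.119523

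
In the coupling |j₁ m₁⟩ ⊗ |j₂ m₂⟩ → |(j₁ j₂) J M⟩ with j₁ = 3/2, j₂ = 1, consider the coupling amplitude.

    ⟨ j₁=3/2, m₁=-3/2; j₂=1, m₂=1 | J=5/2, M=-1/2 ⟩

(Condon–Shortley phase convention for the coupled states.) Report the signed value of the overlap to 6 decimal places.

+0.316228

triangle: 0!·3!·2!/6! = 12/720
(j±m)!: 0!·3!·2!·0!·2!·3! = 144
prefactor² = (2J+1)·Δ·N² = 72/5
  k=0: +1/(0!·0!·3!·2!·0!·0!) = 1/12
Σ = 1/12  ⇒  CG² = 72/5·(1/12)² = 1/10
CG = +√(1/10) = +0.316228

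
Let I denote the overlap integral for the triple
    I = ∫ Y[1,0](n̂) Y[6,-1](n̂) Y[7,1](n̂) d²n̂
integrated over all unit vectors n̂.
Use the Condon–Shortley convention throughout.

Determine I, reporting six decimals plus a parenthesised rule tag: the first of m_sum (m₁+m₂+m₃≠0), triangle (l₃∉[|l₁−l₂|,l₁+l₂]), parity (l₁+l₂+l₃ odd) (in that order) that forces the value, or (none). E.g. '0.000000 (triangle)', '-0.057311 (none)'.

-0.242415 (none)

Rules hold: Σm=0, L=14 even, 5≤7≤7.
N = 3·13·15 = 585
Δ = 0!·2!·12!/15! = 1/1365
Racah Σ t=0..0: t=0:+1/518400 = 1/518400
⇒ 3j(1 6 7; 0 0 0)² = 7/195, sgn -1
Racah Σ t=0..0: t=0:+1/604800 = 1/604800
⇒ 3j(1 6 7; 0 -1 1)² = 16/455, sgn +1
4πI² = N·(3j₀)²·(3jₘ)² = 48/65
I = -1·√(0.738462/4π) = -0.24241473
No selection rule forces the value: the integral is nonzero (none).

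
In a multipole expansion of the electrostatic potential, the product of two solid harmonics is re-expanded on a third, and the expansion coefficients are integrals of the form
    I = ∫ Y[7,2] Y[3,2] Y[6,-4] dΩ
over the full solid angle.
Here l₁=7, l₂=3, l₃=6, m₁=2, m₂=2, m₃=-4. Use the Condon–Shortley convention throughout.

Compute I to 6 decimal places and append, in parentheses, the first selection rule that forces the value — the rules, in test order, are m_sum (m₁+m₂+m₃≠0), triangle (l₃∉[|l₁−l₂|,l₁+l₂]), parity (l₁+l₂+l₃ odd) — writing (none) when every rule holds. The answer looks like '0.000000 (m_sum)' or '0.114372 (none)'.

-0.153384 (none)

Checks pass: Σm=0; 16 even; l₃=6∈[4,10].
(2·7+1)(2·3+1)(2·6+1) = 1365
Δ: 4! 10! 2! / 17! → 1/2042040
sum: t=1:−1/207360 t=2:+1/57600 t=3:−1/207360 = 1/129600
3j²(7 3 6; 0 0 0) = Δ·Π!·Σ² = 168/12155  (sign +1)
sum: t=3:−1/967680 t=4:+1/8709120 = -1/1088640
3j²(7 3 6; 2 2 -4) = Δ·Π!·Σ² = 800/51051  (sign -1)
combine: 4πI² = 1365·168/12155·800/51051 = 134400/454597
take √, sign -1: I = -0.15338448
No selection rule forces the value: the integral is nonzero (none).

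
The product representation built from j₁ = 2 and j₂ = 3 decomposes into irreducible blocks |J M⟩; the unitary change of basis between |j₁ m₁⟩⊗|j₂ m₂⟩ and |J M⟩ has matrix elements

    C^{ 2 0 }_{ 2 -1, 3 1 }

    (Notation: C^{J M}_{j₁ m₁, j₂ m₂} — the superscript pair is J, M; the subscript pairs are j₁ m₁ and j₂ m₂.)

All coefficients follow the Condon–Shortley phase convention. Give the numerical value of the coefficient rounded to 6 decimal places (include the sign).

+0.377964

j₁+j₂−J=3  J+j₁−j₂=1  J−j₁+j₂=3  j₁+j₂+J+1=8
(j₁±m₁, j₂±m₂, J±M) = (1,3,4,2,2,2)
P² = 36/7
sum k=2..3:
  [2] +1/4 = 1/4
  [3] −1/12 = -1/12
S = 1/6
C² = P²·S² = 1/7 ; C = +0.377964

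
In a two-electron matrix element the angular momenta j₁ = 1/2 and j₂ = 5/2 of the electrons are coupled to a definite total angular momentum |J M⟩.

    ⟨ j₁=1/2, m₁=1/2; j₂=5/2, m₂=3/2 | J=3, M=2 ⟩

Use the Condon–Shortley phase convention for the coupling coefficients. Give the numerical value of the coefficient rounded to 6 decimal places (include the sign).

√[7·0!1!5!/7! · 1!0!4!1!5!1!] = √(480)
  +(−1)^0/∏(0,0,0,4,1,1)! = 1/24  (running 1/24)
⟨..|..⟩ = √(480)·(1/24) = +0.912871

+0.912871  (= +√(5/6))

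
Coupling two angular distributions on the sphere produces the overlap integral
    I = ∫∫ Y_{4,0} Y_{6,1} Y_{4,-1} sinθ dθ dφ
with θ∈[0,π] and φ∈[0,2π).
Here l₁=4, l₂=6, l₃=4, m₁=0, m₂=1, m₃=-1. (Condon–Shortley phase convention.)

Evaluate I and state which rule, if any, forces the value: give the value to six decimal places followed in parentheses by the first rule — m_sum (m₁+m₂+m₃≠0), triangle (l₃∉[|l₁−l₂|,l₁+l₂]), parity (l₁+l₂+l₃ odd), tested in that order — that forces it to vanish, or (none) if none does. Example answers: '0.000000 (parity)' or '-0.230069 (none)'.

-0.103072 (none)

m-sum 0 ✓  L=14 even ✓  2≤4≤10 ✓
Π(2lᵢ+1) = 9×13×9 = 1053
triangle coeff Δ(4,6,4) = 1/1261260
Σ_t [2,4]: t=2:+1/4608 t=3:−1/1296 t=4:+1/4608 = -7/20736
(3j)²=20/1287 [(4 6 4; 0 0 0)], sign=-1
Σ_t [2,4]: t=2:+1/11520 t=3:−1/1728 t=4:+1/3456 = -7/34560
(3j)²=7/858 [(4 6 4; 0 1 -1)], sign=+1
⇒ 4πI² = 210/1573
I = (-1)√(210/1573/(4π)) = -0.10307192
No selection rule forces the value: the integral is nonzero (none).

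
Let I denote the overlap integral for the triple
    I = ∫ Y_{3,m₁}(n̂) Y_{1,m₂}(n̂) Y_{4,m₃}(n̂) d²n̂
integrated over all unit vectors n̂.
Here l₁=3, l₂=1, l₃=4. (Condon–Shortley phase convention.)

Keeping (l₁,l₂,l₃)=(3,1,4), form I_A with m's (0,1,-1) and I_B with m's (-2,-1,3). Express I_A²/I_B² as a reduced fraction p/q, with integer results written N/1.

Same 3,1,4: normalisation and zero-m 3j drop out of the ratio.
A: Δ: 0! 6! 2! / 9! → 1/252; sum: t=0:+1/72 = 1/72; 3j²(3 1 4; 0 1 -1) = Δ·Π!·Σ² = 5/126  (sign -1)
B: Δ: 0! 6! 2! / 9! → 1/252; sum: t=0:+1/240 = 1/240; 3j²(3 1 4; -2 -1 3) = Δ·Π!·Σ² = 1/12  (sign -1)
I_A²/I_B² = (5/126)/(1/12) = 10/21

10/21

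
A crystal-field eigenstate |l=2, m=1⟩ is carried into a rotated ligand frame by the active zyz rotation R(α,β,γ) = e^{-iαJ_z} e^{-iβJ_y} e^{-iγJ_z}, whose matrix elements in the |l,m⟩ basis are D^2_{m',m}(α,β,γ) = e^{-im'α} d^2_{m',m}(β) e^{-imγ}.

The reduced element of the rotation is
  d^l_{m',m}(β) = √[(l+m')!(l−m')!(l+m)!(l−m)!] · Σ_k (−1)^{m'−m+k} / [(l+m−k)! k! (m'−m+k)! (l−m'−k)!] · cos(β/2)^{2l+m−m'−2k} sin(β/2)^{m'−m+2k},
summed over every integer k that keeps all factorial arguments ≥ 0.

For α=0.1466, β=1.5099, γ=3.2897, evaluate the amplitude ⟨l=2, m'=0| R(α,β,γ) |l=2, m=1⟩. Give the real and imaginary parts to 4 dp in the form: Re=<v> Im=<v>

Re=-0.0736 Im=0.0110

D^2_{0,1}(0.1466,1.5099,3.2897) = e^{-i·0·0.1466}·d^2_{0,1}(1.5099)·e^{-i·1·3.2897}. Compute d first:
With c≡cos(β/2)=0.728306 and s≡sin(β/2)=0.685252, N=[2·2·6·1]^{1/2}=4.898979
The bounds max(0,m−m')=1 and min(l+m,l−m')=2 give 2 terms
  k=1: (−1)^0·4.8990/(2)·0.7283^3·0.6853^1 = +0.648436
  k=2: (−1)^1·4.8990/(2)·0.7283^1·0.6853^3 = -0.574038
d^2_{0,1}(1.5099) = +0.648436 -0.574038 = +0.074398
Phases: e^{-i·(0)·0.1466}=+1.000000+0.000000i, e^{-i·(1)·3.2897}=-0.989052+0.147566i ⇒ D=-0.073584+0.010979i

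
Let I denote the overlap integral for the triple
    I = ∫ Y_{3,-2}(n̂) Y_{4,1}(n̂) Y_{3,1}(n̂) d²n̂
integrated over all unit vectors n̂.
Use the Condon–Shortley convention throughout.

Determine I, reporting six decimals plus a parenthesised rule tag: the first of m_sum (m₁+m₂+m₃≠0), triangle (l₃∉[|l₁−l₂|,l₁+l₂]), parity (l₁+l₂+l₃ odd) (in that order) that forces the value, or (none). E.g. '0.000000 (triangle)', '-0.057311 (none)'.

0.145070 (none)

Checks pass: Σm=0; 10 even; l₃=3∈[1,7].
(2·3+1)(2·4+1)(2·3+1) = 441
Δ: 4! 2! 4! / 11! → 1/34650
sum: t=1:−1/72 t=2:+1/16 t=3:−1/72 = 5/144
3j²(3 4 3; 0 0 0) = Δ·Π!·Σ² = 2/77  (sign -1)
sum: t=3:−1/48 t=4:+1/144 = -1/72
3j²(3 4 3; -2 1 1) = Δ·Π!·Σ² = 16/693  (sign -1)
combine: 4πI² = 441·2/77·16/693 = 32/121
take √, sign +1: I = 0.14506992
No selection rule forces the value: the integral is nonzero (none).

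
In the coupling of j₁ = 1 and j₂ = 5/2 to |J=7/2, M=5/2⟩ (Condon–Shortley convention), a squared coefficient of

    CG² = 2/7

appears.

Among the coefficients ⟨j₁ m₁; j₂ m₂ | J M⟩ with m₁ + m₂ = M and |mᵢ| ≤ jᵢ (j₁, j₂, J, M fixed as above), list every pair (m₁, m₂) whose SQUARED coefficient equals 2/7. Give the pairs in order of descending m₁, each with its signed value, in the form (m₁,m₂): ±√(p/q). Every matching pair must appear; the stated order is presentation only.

Admissible pairs with m₁+m₂ = M = 5/2: (0,5/2), (1,3/2)
  (m₁,m₂)=(1,3/2): CG² = 5/7, CG = +√(5/7)
  (m₁,m₂)=(0,5/2): CG² = 2/7, CG = +√(2/7)   ← matches the target
Pairs with CG² = 2/7: (0,5/2): +√(2/7)

(0,5/2): +√(2/7)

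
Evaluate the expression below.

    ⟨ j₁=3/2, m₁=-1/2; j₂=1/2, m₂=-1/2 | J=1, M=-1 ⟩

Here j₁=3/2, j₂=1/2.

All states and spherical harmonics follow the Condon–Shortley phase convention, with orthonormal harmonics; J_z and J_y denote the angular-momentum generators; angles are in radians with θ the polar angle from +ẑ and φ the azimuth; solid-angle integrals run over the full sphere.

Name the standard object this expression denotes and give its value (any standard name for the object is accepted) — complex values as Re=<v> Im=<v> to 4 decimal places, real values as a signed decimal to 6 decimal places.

Clebsch–Gordan coefficient, +√(1/4) ≈ +0.500000

This is a Clebsch–Gordan (vector-coupling) coefficient.
√[3·1!2!0!/4! · 1!2!0!1!0!2!] = √(1)
  +(−1)^0/∏(0,1,2,0,0,0)! = 1/2  (running 1/2)
⟨..|..⟩ = √(1)·(1/2) = +0.500000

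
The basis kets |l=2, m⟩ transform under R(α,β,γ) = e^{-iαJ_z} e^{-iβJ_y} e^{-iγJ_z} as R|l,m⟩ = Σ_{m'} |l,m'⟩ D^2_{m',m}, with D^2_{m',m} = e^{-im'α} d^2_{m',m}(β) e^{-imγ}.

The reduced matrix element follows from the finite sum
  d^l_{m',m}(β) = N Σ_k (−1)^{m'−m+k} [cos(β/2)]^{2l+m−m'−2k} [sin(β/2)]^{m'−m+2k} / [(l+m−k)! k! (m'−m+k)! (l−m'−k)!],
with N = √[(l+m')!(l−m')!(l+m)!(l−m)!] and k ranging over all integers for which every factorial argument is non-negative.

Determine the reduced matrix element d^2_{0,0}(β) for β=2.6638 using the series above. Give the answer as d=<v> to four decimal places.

d^2_{0,0}(β=2.6638) via the finite sum:
Half-angle: c=0.236630, s=0.971600. N=√(2·2·2·2)=4.000000
Admissible k: 0..2 (factorial args all ≥0)
  k=0: (−1)^0·4.0000/(4)·0.2366^4·0.9716^0 = +0.003135
  k=1: (−1)^1·4.0000/(1)·0.2366^2·0.9716^2 = -0.211435
  k=2: (−1)^2·4.0000/(4)·0.2366^0·0.9716^4 = +0.891147
d^2_{0,0}(2.6638) = +0.003135 -0.211435 +0.891147 = +0.682848

d=0.6828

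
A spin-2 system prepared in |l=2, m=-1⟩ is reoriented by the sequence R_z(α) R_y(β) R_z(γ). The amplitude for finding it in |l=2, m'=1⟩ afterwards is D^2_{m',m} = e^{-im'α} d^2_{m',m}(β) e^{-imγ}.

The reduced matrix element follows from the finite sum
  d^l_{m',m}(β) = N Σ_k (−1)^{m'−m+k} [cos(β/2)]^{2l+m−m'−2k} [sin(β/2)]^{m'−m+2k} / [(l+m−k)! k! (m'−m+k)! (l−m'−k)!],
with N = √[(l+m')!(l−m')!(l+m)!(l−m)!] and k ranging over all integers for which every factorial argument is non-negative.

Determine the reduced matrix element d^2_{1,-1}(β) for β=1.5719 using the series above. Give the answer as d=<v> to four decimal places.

d^2_{1,-1}(β=1.5719) via the finite sum:
Half-angle: c=0.706716, s=0.707497. N=√(6·1·1·6)=6.000000
k∈{0,1} keeps every argument non-negative
  k=0: (−1)^2·6.0000/(2)·0.7067^2·0.7075^2 = +0.749999
  k=1: (−1)^3·6.0000/(6)·0.7067^0·0.7075^4 = -0.250552
d^2_{1,-1}(1.5719) = +0.749999 -0.250552 = +0.499447

d=0.4994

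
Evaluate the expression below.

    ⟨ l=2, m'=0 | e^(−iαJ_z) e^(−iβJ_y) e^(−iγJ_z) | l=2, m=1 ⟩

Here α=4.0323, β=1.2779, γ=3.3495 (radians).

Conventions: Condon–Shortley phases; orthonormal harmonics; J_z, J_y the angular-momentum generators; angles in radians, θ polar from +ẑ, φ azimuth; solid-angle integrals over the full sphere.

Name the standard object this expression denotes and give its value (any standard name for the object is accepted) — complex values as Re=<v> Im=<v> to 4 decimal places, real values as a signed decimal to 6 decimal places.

Wigner D-matrix element, Re=-0.3313 Im=0.0699

This is a Wigner D-matrix element — the rotation-matrix element ⟨l m'| R(α,β,γ) |l m⟩ in the angular-momentum basis.
D^2_{0,1}(4.0323,1.2779,3.3495) = e^{-i·0·4.0323}·d^2_{0,1}(1.2779)·e^{-i·1·3.3495}. Compute d first:
With c≡cos(β/2)=0.802722 and s≡sin(β/2)=0.596353, N=[2·2·6·1]^{1/2}=4.898979
The bounds max(0,m−m')=1 and min(l+m,l−m')=2 give 2 terms
  k=1: (−1)^0·4.8990/(2)·0.8027^3·0.5964^1 = +0.755571
  k=2: (−1)^1·4.8990/(2)·0.8027^1·0.5964^3 = -0.417014
d^2_{0,1}(1.2779) = +0.755571 -0.417014 = +0.338556
Attach z-rotation phases: D = e^{-i(0)(4.0323)}·(+0.338556)·e^{-i(1)(3.3495)} = -0.331265+0.069882i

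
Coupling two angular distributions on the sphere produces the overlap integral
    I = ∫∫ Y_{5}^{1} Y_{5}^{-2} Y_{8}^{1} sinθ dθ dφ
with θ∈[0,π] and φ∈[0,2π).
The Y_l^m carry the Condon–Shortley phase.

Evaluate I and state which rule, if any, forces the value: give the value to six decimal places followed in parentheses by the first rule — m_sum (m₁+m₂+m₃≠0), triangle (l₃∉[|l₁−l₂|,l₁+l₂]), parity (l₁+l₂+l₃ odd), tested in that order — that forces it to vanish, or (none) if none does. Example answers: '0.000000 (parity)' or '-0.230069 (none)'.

0.065295 (none)

m-sum 0 ✓  L=18 even ✓  0≤8≤10 ✓
Π(2lᵢ+1) = 11×11×17 = 2057
triangle coeff Δ(5,5,8) = 1/37413090
Σ_t [0,2]: t=0:+1/1036800 t=1:−1/331776 t=2:+1/1036800 = -1/921600
(3j)²=490/46189 [(5 5 8; 0 0 0)], sign=-1
Σ_t [0,2]: t=0:+1/829440 t=1:−1/1036800 t=2:+1/14515200 = 1/3225600
(3j)²=567/230945 [(5 5 8; 1 -2 1)], sign=-1
⇒ 4πI² = 55566/1037153
I = (+1)√(55566/1037153/(4π)) = 0.06529474
No selection rule forces the value: the integral is nonzero (none).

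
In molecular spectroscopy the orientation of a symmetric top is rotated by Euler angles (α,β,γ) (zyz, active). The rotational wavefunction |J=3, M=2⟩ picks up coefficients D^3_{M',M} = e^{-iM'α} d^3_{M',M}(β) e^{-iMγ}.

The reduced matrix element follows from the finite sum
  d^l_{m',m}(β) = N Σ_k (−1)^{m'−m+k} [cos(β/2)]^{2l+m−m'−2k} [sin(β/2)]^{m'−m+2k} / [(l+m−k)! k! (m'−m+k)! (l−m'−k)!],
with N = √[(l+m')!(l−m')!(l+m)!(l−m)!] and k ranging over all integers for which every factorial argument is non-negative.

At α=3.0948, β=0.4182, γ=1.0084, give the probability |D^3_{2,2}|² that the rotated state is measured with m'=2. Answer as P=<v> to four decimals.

D^3_{2,2}(3.0948,0.4182,1.0084) = e^{-i·2·3.0948}·d^3_{2,2}(0.4182)·e^{-i·2·1.0084}. Compute d first:
c=cos(0.418200/2)=0.978218, s=sin(0.418200/2)=0.207580; N=√[120·1·120·1]=120.000000
The bounds max(0,m−m')=0 and min(l+m,l−m')=1 give 2 terms
  k=0: (−1)^0·120.0000/(120)·0.9782^6·0.2076^0 = +0.876222
  k=1: (−1)^1·120.0000/(24)·0.9782^4·0.2076^2 = -0.197280
d^3_{2,2}(0.4182) = +0.876222 -0.197280 = +0.678943
|D^3_{2,2}|² = |d^3_{2,2}(β)|² = (+0.678943)² = 0.460963 (the z-rotation phases have unit modulus)

P=0.4610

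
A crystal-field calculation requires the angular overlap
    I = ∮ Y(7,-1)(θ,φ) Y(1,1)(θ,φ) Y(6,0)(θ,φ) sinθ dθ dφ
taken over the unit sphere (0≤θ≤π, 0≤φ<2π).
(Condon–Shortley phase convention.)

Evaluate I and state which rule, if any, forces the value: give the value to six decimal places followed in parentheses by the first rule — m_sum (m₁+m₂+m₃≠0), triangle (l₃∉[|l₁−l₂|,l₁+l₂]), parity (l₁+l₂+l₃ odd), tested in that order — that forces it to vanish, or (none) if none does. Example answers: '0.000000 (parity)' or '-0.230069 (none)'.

m-sum 0 ✓  L=14 even ✓  6≤6≤8 ✓
Π(2lᵢ+1) = 15×3×13 = 585
triangle coeff Δ(7,1,6) = 1/1365
Σ_t [1,1]: t=1:−1/518400 = -1/518400
(3j)²=7/195 [(7 1 6; 0 0 0)], sign=-1
Σ_t [2,2]: t=2:+1/1036800 = 1/1036800
(3j)²=4/195 [(7 1 6; -1 1 0)], sign=+1
⇒ 4πI² = 28/65
I = (-1)√(28/65/(4π)) = -0.18514731
No selection rule forces the value: the integral is nonzero (none).

-0.185147 (none)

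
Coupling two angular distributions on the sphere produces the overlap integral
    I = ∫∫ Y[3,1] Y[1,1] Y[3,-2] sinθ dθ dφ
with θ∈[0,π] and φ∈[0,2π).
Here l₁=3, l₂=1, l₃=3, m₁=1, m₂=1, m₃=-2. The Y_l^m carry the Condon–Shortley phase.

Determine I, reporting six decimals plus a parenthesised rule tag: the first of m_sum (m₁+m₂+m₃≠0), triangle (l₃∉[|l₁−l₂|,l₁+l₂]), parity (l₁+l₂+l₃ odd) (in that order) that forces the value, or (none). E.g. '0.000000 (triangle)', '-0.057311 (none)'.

Σlᵢ=7 odd — θ-integrand is odd under cosθ→−cosθ; I=0

0.000000 (parity)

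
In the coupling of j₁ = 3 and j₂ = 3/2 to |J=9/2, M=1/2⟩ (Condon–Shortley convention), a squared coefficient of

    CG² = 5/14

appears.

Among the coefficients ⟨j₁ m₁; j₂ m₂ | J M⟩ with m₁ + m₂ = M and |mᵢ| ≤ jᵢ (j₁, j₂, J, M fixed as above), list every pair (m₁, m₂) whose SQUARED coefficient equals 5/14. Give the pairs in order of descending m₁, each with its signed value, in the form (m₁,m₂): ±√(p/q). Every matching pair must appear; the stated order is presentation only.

(1,-1/2): +√(5/14)

Admissible pairs with m₁+m₂ = M = 1/2: (-1,3/2), (0,1/2), (1,-1/2), (2,-3/2)
  (m₁,m₂)=(2,-3/2): CG² = 1/21, CG = +√(1/21)
  (m₁,m₂)=(1,-1/2): CG² = 5/14, CG = +√(5/14)   ← matches the target
  (m₁,m₂)=(0,1/2): CG² = 10/21, CG = +√(10/21)
  (m₁,m₂)=(-1,3/2): CG² = 5/42, CG = +√(5/42)
Pairs with CG² = 5/14: (1,-1/2): +√(5/14)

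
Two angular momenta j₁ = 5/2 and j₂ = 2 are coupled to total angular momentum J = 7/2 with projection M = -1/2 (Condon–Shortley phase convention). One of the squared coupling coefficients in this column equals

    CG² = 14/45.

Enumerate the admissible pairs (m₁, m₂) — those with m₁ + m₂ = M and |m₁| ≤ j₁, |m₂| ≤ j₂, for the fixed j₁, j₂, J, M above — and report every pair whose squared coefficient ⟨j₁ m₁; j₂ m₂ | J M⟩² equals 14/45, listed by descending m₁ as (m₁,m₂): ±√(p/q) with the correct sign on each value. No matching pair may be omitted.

Admissible pairs with m₁+m₂ = M = -1/2: (-5/2,2), (-3/2,1), (-1/2,0), (1/2,-1), (3/2,-2)
  (m₁,m₂)=(3/2,-2): CG² = 64/315, CG = +√(64/315)
  (m₁,m₂)=(1/2,-1): CG² = 14/45, CG = +√(14/45)   ← matches the target
  (m₁,m₂)=(-1/2,0): CG² = 4/105, CG = −√(4/105)
  (m₁,m₂)=(-3/2,1): CG² = 121/315, CG = −√(121/315)
  (m₁,m₂)=(-5/2,2): CG² = 4/63, CG = −√(4/63)
Pairs with CG² = 14/45: (1/2,-1): +√(14/45)

(1/2,-1): +√(14/45)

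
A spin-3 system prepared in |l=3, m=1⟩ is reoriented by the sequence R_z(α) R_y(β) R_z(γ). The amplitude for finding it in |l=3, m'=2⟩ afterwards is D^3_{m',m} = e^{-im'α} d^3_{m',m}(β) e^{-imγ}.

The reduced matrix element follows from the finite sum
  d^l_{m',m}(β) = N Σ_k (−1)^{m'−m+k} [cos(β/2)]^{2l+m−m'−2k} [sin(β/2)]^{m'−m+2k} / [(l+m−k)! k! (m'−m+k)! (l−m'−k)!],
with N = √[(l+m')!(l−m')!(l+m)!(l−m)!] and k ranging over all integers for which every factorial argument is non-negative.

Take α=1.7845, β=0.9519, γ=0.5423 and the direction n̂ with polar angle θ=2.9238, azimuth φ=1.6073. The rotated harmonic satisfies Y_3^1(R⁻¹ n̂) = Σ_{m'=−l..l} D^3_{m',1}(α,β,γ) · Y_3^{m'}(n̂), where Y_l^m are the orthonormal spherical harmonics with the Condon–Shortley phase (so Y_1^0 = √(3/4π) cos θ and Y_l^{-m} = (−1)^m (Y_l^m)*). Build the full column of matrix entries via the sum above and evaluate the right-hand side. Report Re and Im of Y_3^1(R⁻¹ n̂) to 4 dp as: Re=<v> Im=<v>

Need the full column D^3_{m',1} for m'=−3..3 at α=1.7845, β=0.9519, γ=0.5423.
cos(β/2)=0.888858, sin(β/2)=0.458183
d^3_{-3,1}: single k=4 term ⇒ +0.134855;  D = +0.013303-0.134197i
d^3_{-2,1}: k∈[3..4] ⇒ +0.427213 -0.056758 = +0.370455;  D = -0.368012+0.042469i
d^3_{-1,1}: k∈[2..4] ⇒ +0.786246 -0.278555 +0.009252 = +0.516943;  D = +0.166825+0.489285i
d^3_{0,1}: k∈[1..3] ⇒ +0.880625 -0.701982 +0.062175 = +0.240819;  D = +0.206267-0.124288i
d^3_{1,1}: k∈[0..2] ⇒ +0.493167 -1.048328 +0.208916 = -0.346245;  D = +0.237531+0.251922i
d^3_{2,1}: k∈[0..1] ⇒ -0.803897 +0.427213 = -0.376685;  D = +0.213031-0.310660i
d^3_{3,1}: single k=0 term ⇒ +0.507520;  D = +0.469913+0.191725i
Y_3^{m'}(θ=2.9238,φ=1.6073) and Σ D·Y over m':
  (+0.0133-0.1342i)·(+0.0005+0.0042i)  (-0.3680+0.0425i)·(+0.0465-0.0034i)  (+0.1668+0.4893i)·(-0.0096-0.2628i)  (+0.2063-0.1243i)·(-0.6437+0.0000i)  (+0.2375+0.2519i)·(+0.0096-0.2628i)  (+0.2130-0.3107i)·(+0.0465+0.0034i)  (+0.4699+0.1917i)·(-0.0005+0.0042i)
Y_3^1(R⁻¹ n̂) = +0.056285-0.037177i

Re=0.0563 Im=-0.0372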